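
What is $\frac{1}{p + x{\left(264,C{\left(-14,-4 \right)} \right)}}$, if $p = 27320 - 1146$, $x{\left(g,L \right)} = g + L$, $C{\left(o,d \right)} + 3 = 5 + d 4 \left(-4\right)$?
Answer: $\frac{1}{26504} \approx 3.773 \cdot 10^{-5}$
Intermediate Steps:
$C{\left(o,d \right)} = 2 - 16 d$ ($C{\left(o,d \right)} = -3 + \left(5 + d 4 \left(-4\right)\right) = -3 + \left(5 + 4 d \left(-4\right)\right) = -3 - \left(-5 + 16 d\right) = 2 - 16 d$)
$x{\left(g,L \right)} = L + g$
$p = 26174$ ($p = 27320 - 1146 = 26174$)
$\frac{1}{p + x{\left(264,C{\left(-14,-4 \right)} \right)}} = \frac{1}{26174 + \left(\left(2 - -64\right) + 264\right)} = \frac{1}{26174 + \left(\left(2 + 64\right) + 264\right)} = \frac{1}{26174 + \left(66 + 264\right)} = \frac{1}{26174 + 330} = \frac{1}{26504}$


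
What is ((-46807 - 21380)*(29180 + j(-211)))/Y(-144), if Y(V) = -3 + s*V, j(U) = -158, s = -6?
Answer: -94234434/41 ≈ -2.2984e+6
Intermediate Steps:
Y(V) = -3 - 6*V
((-46807 - 21380)*(29180 + j(-211)))/Y(-144) = ((-46807 - 21380)*(29180 - 158))/(-3 - 6*(-144)) = (-68187*29022)/(-3 + 864) = -1978923114/861 = -1978923114*1/861 = -94234434/41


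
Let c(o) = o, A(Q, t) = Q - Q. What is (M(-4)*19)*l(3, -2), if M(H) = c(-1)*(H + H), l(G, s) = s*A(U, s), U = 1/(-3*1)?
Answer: 0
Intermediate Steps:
U = -⅓ (U = 1/(-3) = -⅓ ≈ -0.33333)
A(Q, t) = 0
l(G, s) = 0 (l(G, s) = s*0 = 0)
M(H) = -2*H (M(H) = -(H + H) = -2*H)
(M(-4)*19)*l(3, -2) = (-2*(-4)*19)*0 = (8*19)*0 = 152*0 = 0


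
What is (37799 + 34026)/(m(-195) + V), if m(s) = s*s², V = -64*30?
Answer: -14365/1483359 ≈ -0.0096841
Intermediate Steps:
V = -1920
m(s) = s³
(37799 + 34026)/(m(-195) + V) = (37799 + 34026)/((-195)³ - 1920) = 71825/(-7414875 - 1920) = 71825/(-7416795) = 71825*(-1/7416795) = -14365/1483359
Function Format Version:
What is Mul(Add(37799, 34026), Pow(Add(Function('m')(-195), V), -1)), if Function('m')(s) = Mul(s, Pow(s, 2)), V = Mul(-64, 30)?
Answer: Rational(-14365, 1483359) ≈ -0.0096841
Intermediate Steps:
V = -1920
Function('m')(s) = Pow(s, 3)
Mul(Add(37799, 34026), Pow(Add(Function('m')(-195), V), -1)) = Mul(Add(37799, 34026), Pow(Add(Pow(-195, 3), -1920), -1)) = Mul(71825, Pow(Add(-7414875, -1920), -1)) = Mul(71825, Pow(-7416795, -1)) = Mul(71825, Rational(-1, 7416795)) = Rational(-14365, 1483359)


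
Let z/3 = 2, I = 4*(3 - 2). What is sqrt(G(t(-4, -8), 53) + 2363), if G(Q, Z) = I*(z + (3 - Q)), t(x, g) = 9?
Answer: sqrt(2363) ≈ 48.611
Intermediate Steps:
I = 4 (I = 4*1 = 4)
z = 6 (z = 3*2 = 6)
G(Q, Z) = 36 - 4*Q (G(Q, Z) = 4*(6 + (3 - Q)) = 4*(9 - Q) = 36 - 4*Q)
sqrt(G(t(-4, -8), 53) + 2363) = sqrt((36 - 4*9) + 2363) = sqrt((36 - 36) + 2363) = sqrt(0 + 2363) = sqrt(2363)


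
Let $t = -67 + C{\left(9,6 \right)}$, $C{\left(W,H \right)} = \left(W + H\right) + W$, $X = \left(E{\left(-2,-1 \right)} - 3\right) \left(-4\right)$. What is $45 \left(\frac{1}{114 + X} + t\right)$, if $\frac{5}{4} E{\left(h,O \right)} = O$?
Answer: $- \frac{1249785}{646} \approx -1934.7$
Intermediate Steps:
$E{\left(h,O \right)} = \frac{4 O}{5}$
$X = \frac{76}{5}$ ($X = \left(\frac{4}{5} \left(-1\right) - 3\right) \left(-4\right) = \left(- \frac{4}{5} - 3\right) \left(-4\right) = \left(- \frac{19}{5}\right) \left(-4\right) = \frac{76}{5} \approx 15.2$)
$C{\left(W,H \right)} = H + 2 W$ ($C{\left(W,H \right)} = \left(H + W\right) + W = H + 2 W$)
$t = -43$ ($t = -67 + \left(6 + 2 \cdot 9\right) = -67 + \left(6 + 18\right) = -67 + 24 = -43$)
$45 \left(\frac{1}{114 + X} + t\right) = 45 \left(\frac{1}{114 + \frac{76}{5}} - 43\right) = 45 \left(\frac{1}{\frac{646}{5}} - 43\right) = 45 \left(\frac{5}{646} - 43\right) = 45 \left(- \frac{27773}{646}\right) = - \frac{1249785}{646}$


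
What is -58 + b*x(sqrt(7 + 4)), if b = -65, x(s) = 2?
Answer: -188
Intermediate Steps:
-58 + b*x(sqrt(7 + 4)) = -58 - 65*2 = -58 - 130 = -188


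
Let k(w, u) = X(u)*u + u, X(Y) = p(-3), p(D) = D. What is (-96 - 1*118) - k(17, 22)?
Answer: -170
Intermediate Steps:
X(Y) = -3
k(w, u) = -2*u (k(w, u) = -3*u + u = -2*u)
(-96 - 1*118) - k(17, 22) = (-96 - 1*118) - (-2)*22 = (-96 - 118) - 1*(-44) = -214 + 44 = -170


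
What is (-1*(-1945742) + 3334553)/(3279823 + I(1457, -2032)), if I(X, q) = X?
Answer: 1056059/656256 ≈ 1.6092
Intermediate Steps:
(-1*(-1945742) + 3334553)/(3279823 + I(1457, -2032)) = (-1*(-1945742) + 3334553)/(3279823 + 1457) = (1945742 + 3334553)/3281280 = 5280295*(1/3281280) = 1056059/656256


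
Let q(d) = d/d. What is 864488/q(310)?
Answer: 864488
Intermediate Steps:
q(d) = 1
864488/q(310) = 864488/1 = 864488*1 = 864488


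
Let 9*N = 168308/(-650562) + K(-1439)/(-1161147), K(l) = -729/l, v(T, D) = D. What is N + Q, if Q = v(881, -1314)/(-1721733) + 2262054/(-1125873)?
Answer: -6114701661019777086770261/3001613611957149219237207 ≈ -2.0371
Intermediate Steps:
Q = -432574846940/215383633101 (Q = -1314/(-1721733) + 2262054/(-1125873) = -1314*(-1/1721733) + 2262054*(-1/1125873) = 438/573911 - 754018/375291 = -432574846940/215383633101 ≈ -2.0084)
N = -46870786347977/1630526830394319 (N = (168308/(-650562) - 729/(-1439)/(-1161147))/9 = (168308*(-1/650562) - 729*(-1/1439)*(-1/1161147))/9 = (-84154/325281 + (729/1439)*(-1/1161147))/9 = (-84154/325281 - 243/556963511)/9 = (1/9)*(-46870786347977/181169647821591) = -46870786347977/1630526830394319 ≈ -0.028746)
N + Q = -46870786347977/1630526830394319 - 432574846940/215383633101 = -6114701661019777086770261/3001613611957149219237207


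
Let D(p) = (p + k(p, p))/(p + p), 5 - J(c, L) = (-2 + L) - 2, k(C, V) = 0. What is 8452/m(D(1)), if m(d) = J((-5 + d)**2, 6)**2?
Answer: 8452/9 ≈ 939.11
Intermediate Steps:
J(c, L) = 9 - L (J(c, L) = 5 - ((-2 + L) - 2) = 5 - (-4 + L) = 5 + (4 - L) = 9 - L)
D(p) = 1/2 (D(p) = (p + 0)/(p + p) = p/((2*p)) = p*(1/(2*p)) = 1/2)
m(d) = 9 (m(d) = (9 - 1*6)**2 = (9 - 6)**2 = 3**2 = 9)
8452/m(D(1)) = 8452/9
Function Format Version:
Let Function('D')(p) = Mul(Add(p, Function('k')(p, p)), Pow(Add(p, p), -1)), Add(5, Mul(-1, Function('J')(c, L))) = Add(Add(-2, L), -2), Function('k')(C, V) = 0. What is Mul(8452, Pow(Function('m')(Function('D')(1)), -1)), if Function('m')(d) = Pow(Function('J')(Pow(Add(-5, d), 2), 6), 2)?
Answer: Rational(8452, 9) ≈ 939.11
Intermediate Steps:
Function('J')(c, L) = Add(9, Mul(-1, L)) (Function('J')(c, L) = Add(5, Mul(-1, Add(Add(-2, L), -2))) = Add(5, Mul(-1, Add(-4, L))) = Add(5, Add(4, Mul(-1, L))) = Add(9, Mul(-1, L)))
Function('D')(p) = Rational(1, 2) (Function('D')(p) = Mul(Add(p, 0), Pow(Add(p, p), -1)) = Mul(p, Pow(Mul(2, p), -1)) = Mul(p, Mul(Rational(1, 2), Pow(p, -1))) = Rational(1, 2))
Function('m')(d) = 9 (Function('m')(d) = Pow(Add(9, Mul(-1, 6)), 2) = Pow(Add(9, -6), 2) = Pow(3, 2) = 9)
Mul(8452, Pow(Function('m')(Function('D')(1)), -1)) = Mul(8452, Pow(9, -1)) = Mul(8452, Rational(1, 9)) = Rational(8452, 9)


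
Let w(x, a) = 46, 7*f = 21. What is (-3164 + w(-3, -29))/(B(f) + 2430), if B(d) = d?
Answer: -3118/2433 ≈ -1.2815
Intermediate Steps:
f = 3 (f = (⅐)*21 = 3)
(-3164 + w(-3, -29))/(B(f) + 2430) = (-3164 + 46)/(3 + 2430) = -3118/2433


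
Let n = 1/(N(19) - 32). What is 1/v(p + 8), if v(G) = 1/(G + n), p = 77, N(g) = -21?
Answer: 4504/53 ≈ 84.981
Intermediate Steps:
n = -1/53 (n = 1/(-21 - 32) = 1/(-53) = -1/53 ≈ -0.018868)
v(G) = 1/(-1/53 + G) (v(G) = 1/(G - 1/53) = 1/(-1/53 + G))
1/v(p + 8) = 1/(53/(-1 + 53*(77 + 8))) = 1/(53/(-1 + 53*85)) = 1/(53/(-1 + 4505)) = 1/(53/4504) = 4504/53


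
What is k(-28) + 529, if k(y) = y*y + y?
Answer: 1285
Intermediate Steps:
k(y) = y + y² (k(y) = y² + y = y + y²)
k(-28) + 529 = -28*(1 - 28) + 529 = -28*(-27) + 529 = 756 + 529 = 1285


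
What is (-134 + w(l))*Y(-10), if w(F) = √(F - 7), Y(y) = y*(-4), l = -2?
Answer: -5360 + 120*I ≈ -5360.0 + 120.0*I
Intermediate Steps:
Y(y) = -4*y
w(F) = √(-7 + F)
(-134 + w(l))*Y(-10) = (-134 + √(-7 - 2))*(-4*(-10)) = (-134 + √(-9))*40 = (-134 + 3*I)*40 = -5360 + 120*I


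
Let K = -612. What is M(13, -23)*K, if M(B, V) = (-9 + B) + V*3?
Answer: 39780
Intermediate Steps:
M(B, V) = -9 + B + 3*V (M(B, V) = (-9 + B) + 3*V = -9 + B + 3*V)
M(13, -23)*K = (-9 + 13 + 3*(-23))*(-612) = (-9 + 13 - 69)*(-612) = -65*(-612) = 39780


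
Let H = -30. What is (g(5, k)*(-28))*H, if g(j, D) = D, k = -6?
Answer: -5040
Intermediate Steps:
(g(5, k)*(-28))*H = -6*(-28)*(-30) = 168*(-30) = -5040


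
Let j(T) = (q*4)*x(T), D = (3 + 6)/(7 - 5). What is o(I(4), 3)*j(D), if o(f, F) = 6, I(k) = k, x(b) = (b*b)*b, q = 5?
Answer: 10935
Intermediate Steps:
D = 9/2 ≈ 4.5000
x(b) = b**3 (x(b) = b**2*b = b**3)
j(T) = 20*T**3 (j(T) = (5*4)*T**3 = 20*T**3)
o(I(4), 3)*j(D) = 6*(20*(9/2)**3) = 6*(20*(729/8)) = 6*(3645/2) = 10935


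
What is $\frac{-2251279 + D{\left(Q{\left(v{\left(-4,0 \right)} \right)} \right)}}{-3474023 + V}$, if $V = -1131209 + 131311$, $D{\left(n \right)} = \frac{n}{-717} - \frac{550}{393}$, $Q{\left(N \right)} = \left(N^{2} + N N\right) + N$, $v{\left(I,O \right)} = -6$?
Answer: $\frac{211456022729}{420221977767} \approx 0.5032$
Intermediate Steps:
$Q{\left(N \right)} = N + 2 N^{2}$ ($Q{\left(N \right)} = \left(N^{2} + N^{2}\right) + N = 2 N^{2} + N = N + 2 N^{2}$)
$D{\left(n \right)} = - \frac{550}{393} - \frac{n}{717}$ ($D{\left(n \right)} = n \left(- \frac{1}{717}\right) - \frac{550}{393} = - \frac{n}{717} - \frac{550}{393} = - \frac{550}{393} - \frac{n}{717}$)
$V = -999898$
$\frac{-2251279 + D{\left(Q{\left(v{\left(-4,0 \right)} \right)} \right)}}{-3474023 + V} = \frac{-2251279 - \left(\frac{550}{393} + \frac{\left(-6\right) \left(1 + 2 \left(-6\right)\right)}{717}\right)}{-3474023 - 999898} = \frac{-2251279 - \left(\frac{550}{393} + \frac{\left(-6\right) \left(1 - 12\right)}{717}\right)}{-4473921} = \left(-2251279 - \left(\frac{550}{393} + \frac{\left(-6\right) \left(-11\right)}{717}\right)\right) \left(- \frac{1}{4473921}\right) = \left(-2251279 - \frac{140096}{93927}\right) \left(- \frac{1}{4473921}\right) = \left(- \frac{211456022729}{93927}\right) \left(- \frac{1}{4473921}\right) = \frac{211456022729}{420221977767}$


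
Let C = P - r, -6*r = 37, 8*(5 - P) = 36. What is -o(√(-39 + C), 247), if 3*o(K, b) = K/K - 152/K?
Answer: -⅓ - 152*I*√291/291 ≈ -0.33333 - 8.9104*I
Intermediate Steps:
P = ½ (P = 5 - ⅛*36 = 5 - 9/2 = ½ ≈ 0.50000)
r = -37/6 (r = -⅙*37 = -37/6 ≈ -6.1667)
C = 20/3 (C = ½ - 1*(-37/6) = ½ + 37/6 = 20/3 ≈ 6.6667)
o(K, b) = ⅓ - 152/(3*K) (o(K, b) = (K/K - 152/K)/3 = (1 - 152/K)/3 = ⅓ - 152/(3*K))
-o(√(-39 + C), 247) = -(-152 + √(-39 + 20/3))/(3*(√(-39 + 20/3))) = -(-152 + √(-97/3))/(3*(√(-97/3))) = -(-152 + I*√291/3)/(3*(I*√291/3)) = -(-I*√291/97)*(-152 + I*√291/3)/3 = -(-1)*I*√291*(-152 + I*√291/3)/291 = I*√291*(-152 + I*√291/3)/291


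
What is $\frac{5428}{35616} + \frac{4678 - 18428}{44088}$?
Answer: $- \frac{237131}{1486968} \approx -0.15947$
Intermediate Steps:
$\frac{5428}{35616} + \frac{4678 - 18428}{44088} = 5428 \cdot \frac{1}{35616} - \frac{625}{2004} = \frac{1357}{8904} - \frac{625}{2004} = - \frac{237131}{1486968}$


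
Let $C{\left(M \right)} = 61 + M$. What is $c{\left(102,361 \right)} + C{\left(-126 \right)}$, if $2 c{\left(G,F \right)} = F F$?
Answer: $\frac{130191}{2} \approx 65096.0$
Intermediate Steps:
$c{\left(G,F \right)} = \frac{F^{2}}{2}$ ($c{\left(G,F \right)} = \frac{F F}{2} = \frac{F^{2}}{2}$)
$c{\left(102,361 \right)} + C{\left(-126 \right)} = \frac{361^{2}}{2} + \left(61 - 126\right) = \frac{1}{2} \cdot 130321 - 65 = \frac{130321}{2} - 65 = \frac{130191}{2}$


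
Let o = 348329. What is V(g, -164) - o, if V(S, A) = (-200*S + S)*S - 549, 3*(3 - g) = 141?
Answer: -734142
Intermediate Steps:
g = -44 (g = 3 - ⅓*141 = 3 - 47 = -44)
V(S, A) = -549 - 199*S² (V(S, A) = (-199*S)*S - 549 = -199*S² - 549 = -549 - 199*S²)
V(g, -164) - o = (-549 - 199*(-44)²) - 1*348329 = (-549 - 199*1936) - 348329 = (-549 - 385264) - 348329 = -385813 - 348329 = -734142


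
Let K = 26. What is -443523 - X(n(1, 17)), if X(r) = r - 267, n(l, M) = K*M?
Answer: -443698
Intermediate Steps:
n(l, M) = 26*M
X(r) = -267 + r
-443523 - X(n(1, 17)) = -443523 - (-267 + 26*17) = -443523 - (-267 + 442) = -443523 - 1*175 = -443523 - 175 = -443698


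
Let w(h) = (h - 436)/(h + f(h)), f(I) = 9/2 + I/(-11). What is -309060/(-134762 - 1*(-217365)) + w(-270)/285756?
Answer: -6884713299523/1840094257401 ≈ -3.7415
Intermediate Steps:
f(I) = 9/2 - I/11 (f(I) = 9*(½) + I*(-1/11) = 9/2 - I/11)
w(h) = (-436 + h)/(9/2 + 10*h/11) (w(h) = (h - 436)/(h + (9/2 - h/11)) = (-436 + h)/(9/2 + 10*h/11))
-309060/(-134762 - 1*(-217365)) + w(-270)/285756 = -309060/(-134762 - 1*(-217365)) + (22*(-436 - 270)/(99 + 20*(-270)))/285756 = -309060/(-134762 + 217365) + (22*(-706)/(99 - 5400))*(1/285756) = -309060/82603 + (22*(-706)/(-5301))*(1/285756) = -309060*1/82603 + (22*(-1/5301)*(-706))*(1/285756) = -18180/4859 + (15532/5301)*(1/285756) = -18180/4859 + 3883/378698139 = -6884713299523/1840094257401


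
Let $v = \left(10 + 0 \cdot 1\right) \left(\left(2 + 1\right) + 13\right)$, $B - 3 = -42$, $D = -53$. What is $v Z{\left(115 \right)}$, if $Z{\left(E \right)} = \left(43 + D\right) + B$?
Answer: $-7840$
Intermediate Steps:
$B = -39$ ($B = 3 - 42 = -39$)
$Z{\left(E \right)} = -49$ ($Z{\left(E \right)} = \left(43 - 53\right) - 39 = -10 - 39 = -49$)
$v = 160$ ($v = \left(10 + 0\right) \left(3 + 13\right) = 10 \cdot 16 = 160$)
$v Z{\left(115 \right)} = 160 \left(-49\right) = -7840$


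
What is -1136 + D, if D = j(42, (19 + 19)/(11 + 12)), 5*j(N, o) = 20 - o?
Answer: -130218/115 ≈ -1132.3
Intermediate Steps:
j(N, o) = 4 - o/5 (j(N, o) = (20 - o)/5 = 4 - o/5)
D = 422/115 (D = 4 - (19 + 19)/(5*(11 + 12)) = 4 - 38/(5*23) = 4 - ⅕*38/23 = 4 - 38/115 = 422/115 ≈ 3.6696)
-1136 + D = -1136 + 422/115 = -130218/115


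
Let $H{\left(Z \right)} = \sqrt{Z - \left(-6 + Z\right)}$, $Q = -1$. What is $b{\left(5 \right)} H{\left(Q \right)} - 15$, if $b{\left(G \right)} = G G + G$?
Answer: $-15 + 30 \sqrt{6} \approx 58.485$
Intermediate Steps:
$b{\left(G \right)} = G + G^{2}$ ($b{\left(G \right)} = G^{2} + G = G + G^{2}$)
$H{\left(Z \right)} = \sqrt{6}$
$b{\left(5 \right)} H{\left(Q \right)} - 15 = 5 \left(1 + 5\right) \sqrt{6} - 15 = 5 \cdot 6 \sqrt{6} - 15 = 30 \sqrt{6} - 15 = -15 + 30 \sqrt{6}$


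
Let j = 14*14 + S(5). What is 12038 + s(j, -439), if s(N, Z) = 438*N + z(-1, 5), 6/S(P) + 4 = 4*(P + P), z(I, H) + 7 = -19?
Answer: 97933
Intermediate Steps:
z(I, H) = -26 (z(I, H) = -7 - 19 = -26)
S(P) = 6/(-4 + 8*P) (S(P) = 6/(-4 + 4*(P + P)) = 6/(-4 + 4*(2*P)) = 6/(-4 + 8*P))
j = 1177/6 (j = 14*14 + 3/(2*(-1 + 2*5)) = 196 + 3/(2*(-1 + 10)) = 196 + (3/2)/9 = 196 + (3/2)*(⅑) = 196 + ⅙ = 1177/6 ≈ 196.17)
s(N, Z) = -26 + 438*N (s(N, Z) = 438*N - 26 = -26 + 438*N)
12038 + s(j, -439) = 12038 + (-26 + 438*(1177/6)) = 12038 + (-26 + 85921) = 12038 + 85895 = 97933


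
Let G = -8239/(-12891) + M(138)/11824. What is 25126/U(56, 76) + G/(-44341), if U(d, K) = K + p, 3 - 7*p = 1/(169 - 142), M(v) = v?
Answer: 4011914472518949335/12202645803348792 ≈ 328.77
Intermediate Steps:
G = 49598447/76211592 (G = -8239/(-12891) + 138/11824 = -8239*(-1/12891) + 138*(1/11824) = 8239/12891 + 69/5912 = 49598447/76211592 ≈ 0.65080)
p = 80/189 (p = 3/7 - 1/(7*(169 - 142)) = 3/7 - ⅐/27 = 3/7 - ⅐*1/27 = 3/7 - 1/189 = 80/189 ≈ 0.42328)
U(d, K) = 80/189 + K (U(d, K) = K + 80/189 = 80/189 + K)
25126/U(56, 76) + G/(-44341) = 25126/(80/189 + 76) + (49598447/76211592)/(-44341) = 25126/(14444/189) + (49598447/76211592)*(-1/44341) = 25126*(189/14444) - 49598447/3379298200872 = 2374407/7222 - 49598447/3379298200872 = 4011914472518949335/12202645803348792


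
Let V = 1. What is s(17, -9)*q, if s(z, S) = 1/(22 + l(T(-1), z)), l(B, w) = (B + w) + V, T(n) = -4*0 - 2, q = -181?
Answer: -181/38 ≈ -4.7632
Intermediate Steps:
T(n) = -2 (T(n) = 0 - 2 = -2)
l(B, w) = 1 + B + w (l(B, w) = (B + w) + 1 = 1 + B + w)
s(z, S) = 1/(21 + z) (s(z, S) = 1/(22 + (1 - 2 + z)) = 1/(22 + (-1 + z)) = 1/(21 + z))
s(17, -9)*q = -181/(21 + 17) = -181/38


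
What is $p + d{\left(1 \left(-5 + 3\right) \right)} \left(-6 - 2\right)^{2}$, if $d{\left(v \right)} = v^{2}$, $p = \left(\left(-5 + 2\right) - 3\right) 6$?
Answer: $220$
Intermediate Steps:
$p = -36$ ($p = \left(-3 - 3\right) 6 = \left(-6\right) 6 = -36$)
$p + d{\left(1 \left(-5 + 3\right) \right)} \left(-6 - 2\right)^{2} = -36 + \left(1 \left(-5 + 3\right)\right)^{2} \left(-6 - 2\right)^{2} = -36 + \left(1 \left(-2\right)\right)^{2} \left(-8\right)^{2} = -36 + \left(-2\right)^{2} \cdot 64 = -36 + 4 \cdot 64 = -36 + 256 = 220$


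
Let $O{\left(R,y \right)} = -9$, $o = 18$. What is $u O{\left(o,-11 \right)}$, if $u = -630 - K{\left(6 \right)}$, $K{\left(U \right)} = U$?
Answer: $5724$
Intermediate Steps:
$u = -636$ ($u = -630 - 6 = -636$)
$u O{\left(o,-11 \right)} = \left(-636\right) \left(-9\right) = 5724$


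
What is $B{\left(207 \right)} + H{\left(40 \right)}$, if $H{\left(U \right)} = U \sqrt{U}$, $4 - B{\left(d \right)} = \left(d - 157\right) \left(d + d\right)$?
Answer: $-20696 + 80 \sqrt{10} \approx -20443.0$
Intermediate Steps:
$B{\left(d \right)} = 4 - 2 d \left(-157 + d\right)$ ($B{\left(d \right)} = 4 - \left(d - 157\right) \left(d + d\right) = 4 - \left(-157 + d\right) 2 d = 4 - 2 d \left(-157 + d\right)$)
$H{\left(U \right)} = U^{\frac{3}{2}}$
$B{\left(207 \right)} + H{\left(40 \right)} = \left(4 - 2 \cdot 207^{2} + 314 \cdot 207\right) + 40^{\frac{3}{2}} = \left(4 - 85698 + 64998\right) + 80 \sqrt{10} = -20696 + 80 \sqrt{10}$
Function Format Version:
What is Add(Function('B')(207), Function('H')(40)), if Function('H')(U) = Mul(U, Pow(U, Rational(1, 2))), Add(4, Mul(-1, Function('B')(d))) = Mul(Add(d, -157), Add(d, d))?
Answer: Add(-20696, Mul(80, Pow(10, Rational(1, 2)))) ≈ -20443.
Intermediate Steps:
Function('B')(d) = Add(4, Mul(-2, d, Add(-157, d))) (Function('B')(d) = Add(4, Mul(-1, Mul(Add(d, -157), Add(d, d)))) = Add(4, Mul(-1, Mul(Add(-157, d), Mul(2, d)))) = Add(4, Mul(-1, Mul(2, d, Add(-157, d)))) = Add(4, Mul(-2, d, Add(-157, d))))
Function('H')(U) = Pow(U, Rational(3, 2))
Add(Function('B')(207), Function('H')(40)) = Add(Add(4, Mul(-2, Pow(207, 2)), Mul(314, 207)), Pow(40, Rational(3, 2))) = Add(Add(4, Mul(-2, 42849), 64998), Mul(80, Pow(10, Rational(1, 2)))) = Add(Add(4, -85698, 64998), Mul(80, Pow(10, Rational(1, 2)))) = Add(-20696, Mul(80, Pow(10, Rational(1, 2))))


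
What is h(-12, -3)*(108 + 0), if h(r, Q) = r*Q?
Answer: 3888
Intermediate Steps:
h(r, Q) = Q*r
h(-12, -3)*(108 + 0) = (-3*(-12))*(108 + 0) = 36*108 = 3888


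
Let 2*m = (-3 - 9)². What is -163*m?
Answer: -11736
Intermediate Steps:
m = 72 (m = (-3 - 9)²/2 = (½)*(-12)² = (½)*144 = 72)
-163*m = -163*72 = -11736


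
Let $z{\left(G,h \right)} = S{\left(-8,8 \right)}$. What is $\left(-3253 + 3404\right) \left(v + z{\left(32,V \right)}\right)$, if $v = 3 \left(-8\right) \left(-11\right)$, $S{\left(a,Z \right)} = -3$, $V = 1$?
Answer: $39411$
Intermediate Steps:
$v = 264$ ($v = \left(-24\right) \left(-11\right) = 264$)
$z{\left(G,h \right)} = -3$
$\left(-3253 + 3404\right) \left(v + z{\left(32,V \right)}\right) = \left(-3253 + 3404\right) \left(264 - 3\right) = 151 \cdot 261 = 39411$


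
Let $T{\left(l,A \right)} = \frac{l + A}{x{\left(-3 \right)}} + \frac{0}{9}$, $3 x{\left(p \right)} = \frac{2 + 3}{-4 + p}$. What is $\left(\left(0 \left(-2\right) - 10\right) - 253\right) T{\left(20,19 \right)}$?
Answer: $\frac{215397}{5} \approx 43079.0$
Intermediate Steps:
$x{\left(p \right)} = \frac{5}{3 \left(-4 + p\right)}$ ($x{\left(p \right)} = \frac{\left(2 + 3\right) \frac{1}{-4 + p}}{3} = \frac{5 \frac{1}{-4 + p}}{3} = \frac{5}{3 \left(-4 + p\right)}$)
$T{\left(l,A \right)} = - \frac{21 A}{5} - \frac{21 l}{5}$ ($T{\left(l,A \right)} = \frac{l + A}{\frac{5}{3} \frac{1}{-4 - 3}} + \frac{0}{9} = \frac{A + l}{\frac{5}{3} \frac{1}{-7}} + 0 \cdot \frac{1}{9} = \frac{A + l}{\frac{5}{3} \left(- \frac{1}{7}\right)} + 0 = \frac{A + l}{- \frac{5}{21}} + 0 = \left(A + l\right) \left(- \frac{21}{5}\right) + 0 = \left(- \frac{21 A}{5} - \frac{21 l}{5}\right) + 0 = - \frac{21 A}{5} - \frac{21 l}{5}$)
$\left(\left(0 \left(-2\right) - 10\right) - 253\right) T{\left(20,19 \right)} = \left(\left(0 \left(-2\right) - 10\right) - 253\right) \left(\left(- \frac{21}{5}\right) 19 - 84\right) = \left(\left(0 - 10\right) - 253\right) \left(- \frac{399}{5} - 84\right) = \left(-10 - 253\right) \left(- \frac{819}{5}\right) = \left(-263\right) \left(- \frac{819}{5}\right) = \frac{215397}{5}$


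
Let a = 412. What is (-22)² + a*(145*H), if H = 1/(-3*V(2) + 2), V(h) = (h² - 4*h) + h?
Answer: 15903/2 ≈ 7951.5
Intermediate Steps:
V(h) = h² - 3*h
H = ⅛ (H = 1/(-6*(-3 + 2) + 2) = 1/(-6*(-1) + 2) = 1/(-3*(-2) + 2) = 1/(6 + 2) = 1/8 = ⅛ ≈ 0.12500)
(-22)² + a*(145*H) = (-22)² + 412*(145*(⅛)) = 484 + 412*(145/8) = 484 + 14935/2 = 15903/2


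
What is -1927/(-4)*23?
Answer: 44321/4 ≈ 11080.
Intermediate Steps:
-1927/(-4)*23 = -1927*(-1)/4*23 = -41*(-47/4)*23 = (1927/4)*23 = 44321/4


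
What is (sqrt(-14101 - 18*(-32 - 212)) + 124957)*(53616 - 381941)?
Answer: -41026507025 - 328325*I*sqrt(9709) ≈ -4.1027e+10 - 3.2351e+7*I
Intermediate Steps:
(sqrt(-14101 - 18*(-32 - 212)) + 124957)*(53616 - 381941) = (sqrt(-14101 - 18*(-244)) + 124957)*(-328325) = (sqrt(-14101 + 4392) + 124957)*(-328325) = (sqrt(-9709) + 124957)*(-328325) = (I*sqrt(9709) + 124957)*(-328325) = (124957 + I*sqrt(9709))*(-328325) = -41026507025 - 328325*I*sqrt(9709)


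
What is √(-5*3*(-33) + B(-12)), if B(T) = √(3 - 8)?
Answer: √(495 + I*√5) ≈ 22.249 + 0.05025*I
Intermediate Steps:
B(T) = I*√5 (B(T) = √(-5) = I*√5)
√(-5*3*(-33) + B(-12)) = √(-5*3*(-33) + I*√5) = √(-15*(-33) + I*√5) = √(495 + I*√5)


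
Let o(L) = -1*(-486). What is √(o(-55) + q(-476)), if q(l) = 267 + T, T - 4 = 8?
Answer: 3*√85 ≈ 27.659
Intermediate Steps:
T = 12 (T = 4 + 8 = 12)
q(l) = 279 (q(l) = 267 + 12 = 279)
o(L) = 486
√(o(-55) + q(-476)) = √(486 + 279) = √765 = 3*√85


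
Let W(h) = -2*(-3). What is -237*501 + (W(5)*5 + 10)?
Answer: -118697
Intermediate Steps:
W(h) = 6
-237*501 + (W(5)*5 + 10) = -237*501 + (6*5 + 10) = -118737 + (30 + 10) = -118737 + 40 = -118697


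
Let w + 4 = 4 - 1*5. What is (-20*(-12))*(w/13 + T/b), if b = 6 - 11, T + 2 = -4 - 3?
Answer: 4416/13 ≈ 339.69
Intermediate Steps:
T = -9 (T = -2 + (-4 - 3) = -2 - 7 = -9)
w = -5 (w = -4 + (4 - 1*5) = -4 + (4 - 5) = -4 - 1 = -5)
b = -5
(-20*(-12))*(w/13 + T/b) = (-20*(-12))*(-5/13 - 9/(-5)) = 240*(-5*1/13 - 9*(-1/5)) = 240*(-5/13 + 9/5) = 240*(92/65) = 4416/13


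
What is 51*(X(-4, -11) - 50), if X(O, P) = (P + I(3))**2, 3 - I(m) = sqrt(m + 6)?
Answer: 3621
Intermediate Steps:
I(m) = 3 - sqrt(6 + m) (I(m) = 3 - sqrt(m + 6) = 3 - sqrt(6 + m))
X(O, P) = P**2 (X(O, P) = (P + (3 - sqrt(6 + 3)))**2 = (P + (3 - sqrt(9)))**2 = (P + (3 - 1*3))**2 = (P + (3 - 3))**2 = (P + 0)**2 = P**2)
51*(X(-4, -11) - 50) = 51*((-11)**2 - 50) = 51*(121 - 50) = 51*71 = 3621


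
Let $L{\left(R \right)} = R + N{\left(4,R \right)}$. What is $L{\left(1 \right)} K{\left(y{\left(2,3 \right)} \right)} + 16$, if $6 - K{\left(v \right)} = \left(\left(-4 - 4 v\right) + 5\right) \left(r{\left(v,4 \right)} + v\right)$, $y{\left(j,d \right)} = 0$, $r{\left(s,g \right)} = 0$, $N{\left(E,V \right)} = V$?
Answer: $28$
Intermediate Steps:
$K{\left(v \right)} = 6 - v \left(1 - 4 v\right)$ ($K{\left(v \right)} = 6 - \left(\left(-4 - 4 v\right) + 5\right) \left(0 + v\right) = 6 - \left(1 - 4 v\right) v = 6 - v \left(1 - 4 v\right)$)
$L{\left(R \right)} = 2 R$ ($L{\left(R \right)} = R + R = 2 R$)
$L{\left(1 \right)} K{\left(y{\left(2,3 \right)} \right)} + 16 = 2 \cdot 1 \left(6 - 0 + 4 \cdot 0^{2}\right) + 16 = 2 \left(6 + 0 + 4 \cdot 0\right) + 16 = 2 \left(6 + 0 + 0\right) + 16 = 2 \cdot 6 + 16 = 12 + 16 = 28$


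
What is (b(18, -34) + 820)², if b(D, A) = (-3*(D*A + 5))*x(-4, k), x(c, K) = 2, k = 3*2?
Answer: 19909444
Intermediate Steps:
k = 6
b(D, A) = -30 - 6*A*D (b(D, A) = -3*(D*A + 5)*2 = -3*(A*D + 5)*2 = -3*(5 + A*D)*2 = (-15 - 3*A*D)*2 = -30 - 6*A*D)
(b(18, -34) + 820)² = ((-30 - 6*(-34)*18) + 820)² = ((-30 + 3672) + 820)² = (3642 + 820)² = 4462² = 19909444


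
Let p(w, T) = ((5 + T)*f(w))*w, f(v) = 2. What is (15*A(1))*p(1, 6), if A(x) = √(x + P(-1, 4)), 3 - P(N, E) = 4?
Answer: 0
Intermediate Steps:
P(N, E) = -1 (P(N, E) = 3 - 1*4 = 3 - 4 = -1)
A(x) = √(-1 + x) (A(x) = √(x - 1) = √(-1 + x))
p(w, T) = w*(10 + 2*T) (p(w, T) = ((5 + T)*2)*w = (10 + 2*T)*w = w*(10 + 2*T))
(15*A(1))*p(1, 6) = (15*√(-1 + 1))*(2*1*(5 + 6)) = (15*√0)*(2*1*11) = (15*0)*22 = 0*22 = 0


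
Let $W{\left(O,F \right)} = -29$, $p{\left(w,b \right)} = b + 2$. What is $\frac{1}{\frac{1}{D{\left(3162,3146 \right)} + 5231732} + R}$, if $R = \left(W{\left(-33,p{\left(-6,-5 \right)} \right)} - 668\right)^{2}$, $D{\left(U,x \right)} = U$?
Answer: $\frac{5234894}{2543158619247} \approx 2.0584 \cdot 10^{-6}$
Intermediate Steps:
$p{\left(w,b \right)} = 2 + b$
$R = 485809$ ($R = \left(-29 - 668\right)^{2} = \left(-697\right)^{2} = 485809$)
$\frac{1}{\frac{1}{D{\left(3162,3146 \right)} + 5231732} + R} = \frac{1}{\frac{1}{3162 + 5231732} + 485809} = \frac{1}{\frac{1}{5234894} + 485809} = \frac{1}{\frac{2543158619247}{5234894}} = \frac{5234894}{2543158619247}$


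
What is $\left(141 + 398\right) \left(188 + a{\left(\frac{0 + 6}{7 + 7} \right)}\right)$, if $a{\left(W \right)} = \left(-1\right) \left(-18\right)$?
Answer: $111034$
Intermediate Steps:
$a{\left(W \right)} = 18$
$\left(141 + 398\right) \left(188 + a{\left(\frac{0 + 6}{7 + 7} \right)}\right) = \left(141 + 398\right) \left(188 + 18\right) = 539 \cdot 206 = 111034$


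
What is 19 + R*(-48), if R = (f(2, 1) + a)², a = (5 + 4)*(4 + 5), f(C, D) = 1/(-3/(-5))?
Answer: -984007/3 ≈ -3.2800e+5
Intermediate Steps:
f(C, D) = 5/3 (f(C, D) = 1/(-3*(-⅕)) = 1/(⅗) = 5/3)
a = 81 (a = 9*9 = 81)
R = 61504/9 (R = (5/3 + 81)² = (248/3)² = 61504/9 ≈ 6833.8)
19 + R*(-48) = 19 + (61504/9)*(-48) = 19 - 984064/3 = -984007/3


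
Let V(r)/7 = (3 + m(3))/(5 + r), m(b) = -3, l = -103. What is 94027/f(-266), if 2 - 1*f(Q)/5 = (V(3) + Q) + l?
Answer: 94027/1855 ≈ 50.688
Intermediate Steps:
V(r) = 0 (V(r) = 7*((3 - 3)/(5 + r)) = 7*(0/(5 + r)) = 7*0 = 0)
f(Q) = 525 - 5*Q (f(Q) = 10 - 5*((0 + Q) - 103) = 10 - 5*(Q - 103) = 10 - 5*(-103 + Q) = 10 + (515 - 5*Q) = 525 - 5*Q)
94027/f(-266) = 94027/(525 - 5*(-266)) = 94027/(525 + 1330) = 94027/1855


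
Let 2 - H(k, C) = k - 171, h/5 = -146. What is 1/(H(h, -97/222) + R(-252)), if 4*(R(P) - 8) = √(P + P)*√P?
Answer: 911/821983 + 63*√2/821983 ≈ 0.0012167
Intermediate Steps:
h = -730 (h = 5*(-146) = -730)
H(k, C) = 173 - k (H(k, C) = 2 - (k - 171) = 2 - (-171 + k) = 2 + (171 - k) = 173 - k)
R(P) = 8 + P*√2/4 (R(P) = 8 + (√(P + P)*√P)/4 = 8 + (√(2*P)*√P)/4 = 8 + ((√2*√P)*√P)/4 = 8 + (P*√2)/4 = 8 + P*√2/4)
1/(H(h, -97/222) + R(-252)) = 1/((173 - 1*(-730)) + (8 + (¼)*(-252)*√2)) = 1/((173 + 730) + (8 - 63*√2)) = 1/(903 + (8 - 63*√2)) = 1/(911 - 63*√2)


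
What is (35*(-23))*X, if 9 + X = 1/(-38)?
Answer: 276115/38 ≈ 7266.2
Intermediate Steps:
X = -343/38 (X = -9 + 1/(-38) = -9 - 1/38 = -343/38 ≈ -9.0263)
(35*(-23))*X = (35*(-23))*(-343/38) = -805*(-343/38) = 276115/38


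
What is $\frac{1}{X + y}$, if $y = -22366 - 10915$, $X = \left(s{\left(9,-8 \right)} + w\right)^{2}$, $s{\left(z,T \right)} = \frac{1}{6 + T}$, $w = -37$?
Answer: $- \frac{4}{127499} \approx -3.1373 \cdot 10^{-5}$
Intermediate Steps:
$X = \frac{5625}{4}$ ($X = \left(\frac{1}{6 - 8} - 37\right)^{2} = \left(\frac{1}{-2} - 37\right)^{2} = \left(- \frac{1}{2} - 37\right)^{2} = \left(- \frac{75}{2}\right)^{2} = \frac{5625}{4} \approx 1406.3$)
$y = -33281$
$\frac{1}{X + y} = \frac{1}{\frac{5625}{4} - 33281} = \frac{1}{- \frac{127499}{4}} = - \frac{4}{127499}$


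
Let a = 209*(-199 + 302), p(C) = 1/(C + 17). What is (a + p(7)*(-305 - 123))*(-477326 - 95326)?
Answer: -12317267310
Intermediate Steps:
p(C) = 1/(17 + C)
a = 21527 (a = 209*103 = 21527)
(a + p(7)*(-305 - 123))*(-477326 - 95326) = (21527 + (-305 - 123)/(17 + 7))*(-477326 - 95326) = (21527 - 428/24)*(-572652) = (21527 + (1/24)*(-428))*(-572652) = (21527 - 107/6)*(-572652) = (129055/6)*(-572652) = -12317267310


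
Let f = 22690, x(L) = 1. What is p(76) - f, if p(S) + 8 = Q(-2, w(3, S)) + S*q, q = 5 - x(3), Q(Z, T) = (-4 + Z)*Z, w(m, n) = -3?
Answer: -22382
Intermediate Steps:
Q(Z, T) = Z*(-4 + Z)
q = 4 (q = 5 - 1*1 = 5 - 1 = 4)
p(S) = 4 + 4*S (p(S) = -8 + (-2*(-4 - 2) + S*4) = -8 + (-2*(-6) + 4*S) = -8 + (12 + 4*S) = 4 + 4*S)
p(76) - f = (4 + 4*76) - 1*22690 = (4 + 304) - 22690 = 308 - 22690 = -22382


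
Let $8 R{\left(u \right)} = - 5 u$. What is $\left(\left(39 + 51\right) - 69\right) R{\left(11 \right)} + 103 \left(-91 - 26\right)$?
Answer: $- \frac{97563}{8} \approx -12195.0$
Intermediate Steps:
$R{\left(u \right)} = - \frac{5 u}{8}$ ($R{\left(u \right)} = \frac{\left(-5\right) u}{8} = - \frac{5 u}{8}$)
$\left(\left(39 + 51\right) - 69\right) R{\left(11 \right)} + 103 \left(-91 - 26\right) = \left(\left(39 + 51\right) - 69\right) \left(\left(- \frac{5}{8}\right) 11\right) + 103 \left(-91 - 26\right) = \left(90 - 69\right) \left(- \frac{55}{8}\right) + 103 \left(-117\right) = 21 \left(- \frac{55}{8}\right) - 12051 = - \frac{1155}{8} - 12051 = - \frac{97563}{8}$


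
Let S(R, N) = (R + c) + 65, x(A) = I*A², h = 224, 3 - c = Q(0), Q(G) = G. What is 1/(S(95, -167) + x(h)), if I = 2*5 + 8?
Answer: 1/903331 ≈ 1.1070e-6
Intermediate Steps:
c = 3 (c = 3 - 1*0 = 3 + 0 = 3)
I = 18 (I = 10 + 8 = 18)
x(A) = 18*A²
S(R, N) = 68 + R (S(R, N) = (R + 3) + 65 = (3 + R) + 65 = 68 + R)
1/(S(95, -167) + x(h)) = 1/((68 + 95) + 18*224²) = 1/(163 + 18*50176) = 1/(163 + 903168) = 1/903331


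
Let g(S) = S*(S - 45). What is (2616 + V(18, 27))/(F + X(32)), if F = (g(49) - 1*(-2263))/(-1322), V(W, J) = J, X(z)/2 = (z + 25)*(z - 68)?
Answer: -3494046/5427947 ≈ -0.64371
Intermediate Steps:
g(S) = S*(-45 + S)
X(z) = 2*(-68 + z)*(25 + z) (X(z) = 2*((z + 25)*(z - 68)) = 2*((25 + z)*(-68 + z)) = 2*((-68 + z)*(25 + z)) = 2*(-68 + z)*(25 + z))
F = -2459/1322 (F = (49*(-45 + 49) - 1*(-2263))/(-1322) = (49*4 + 2263)*(-1/1322) = (196 + 2263)*(-1/1322) = 2459*(-1/1322) = -2459/1322 ≈ -1.8601)
(2616 + V(18, 27))/(F + X(32)) = (2616 + 27)/(-2459/1322 + (-3400 - 86*32 + 2*32²)) = 2643/(-2459/1322 + (-3400 - 2752 + 2*1024)) = 2643/(-2459/1322 + (-3400 - 2752 + 2048)) = 2643/(-2459/1322 - 4104) = 2643/(-5427947/1322) = 2643*(-1322/5427947) = -3494046/5427947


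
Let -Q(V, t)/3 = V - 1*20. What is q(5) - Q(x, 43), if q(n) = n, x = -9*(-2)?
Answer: -1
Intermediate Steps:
x = 18
Q(V, t) = 60 - 3*V (Q(V, t) = -3*(V - 1*20) = -3*(V - 20) = -3*(-20 + V) = 60 - 3*V)
q(5) - Q(x, 43) = 5 - (60 - 3*18) = 5 - (60 - 54) = 5 - 1*6 = 5 - 6 = -1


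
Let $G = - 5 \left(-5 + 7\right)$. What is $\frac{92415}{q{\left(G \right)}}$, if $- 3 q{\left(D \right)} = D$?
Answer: $\frac{55449}{2} \approx 27725.0$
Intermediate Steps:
$G = -10$ ($G = \left(-5\right) 2 = -10$)
$q{\left(D \right)} = - \frac{D}{3}$
$\frac{92415}{q{\left(G \right)}} = \frac{92415}{\left(- \frac{1}{3}\right) \left(-10\right)} = \frac{92415}{\frac{10}{3}} = 92415 \cdot \frac{3}{10} = \frac{55449}{2}$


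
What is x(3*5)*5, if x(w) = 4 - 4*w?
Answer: -280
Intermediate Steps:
x(3*5)*5 = (4 - 12*5)*5 = (4 - 4*15)*5 = (4 - 60)*5 = -56*5 = -280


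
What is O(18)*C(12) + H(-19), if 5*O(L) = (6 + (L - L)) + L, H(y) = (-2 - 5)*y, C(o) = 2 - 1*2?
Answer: 133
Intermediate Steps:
C(o) = 0 (C(o) = 2 - 2 = 0)
H(y) = -7*y
O(L) = 6/5 + L/5 (O(L) = ((6 + (L - L)) + L)/5 = ((6 + 0) + L)/5 = (6 + L)/5 = 6/5 + L/5)
O(18)*C(12) + H(-19) = (6/5 + (⅕)*18)*0 - 7*(-19) = (6/5 + 18/5)*0 + 133 = (24/5)*0 + 133 = 0 + 133 = 133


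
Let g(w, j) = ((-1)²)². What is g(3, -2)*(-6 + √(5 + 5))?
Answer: -6 + √10 ≈ -2.8377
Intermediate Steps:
g(w, j) = 1 (g(w, j) = 1² = 1)
g(3, -2)*(-6 + √(5 + 5)) = 1*(-6 + √(5 + 5)) = 1*(-6 + √10) = -6 + √10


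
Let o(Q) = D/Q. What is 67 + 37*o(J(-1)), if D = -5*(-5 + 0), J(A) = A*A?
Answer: 992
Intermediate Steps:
J(A) = A²
D = 25 (D = -5*(-5) = 25)
o(Q) = 25/Q
67 + 37*o(J(-1)) = 67 + 37*(25/((-1)²)) = 67 + 37*(25/1) = 67 + 37*(25*1) = 67 + 37*25 = 67 + 925 = 992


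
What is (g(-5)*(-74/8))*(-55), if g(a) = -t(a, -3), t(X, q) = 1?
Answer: -2035/4 ≈ -508.75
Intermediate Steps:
g(a) = -1 (g(a) = -1*1 = -1)
(g(-5)*(-74/8))*(-55) = -(-74)/8*(-55) = -1*(-37/4)*(-55) = (37/4)*(-55) = -2035/4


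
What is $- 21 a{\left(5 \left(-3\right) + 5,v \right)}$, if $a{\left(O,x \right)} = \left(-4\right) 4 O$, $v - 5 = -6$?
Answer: $-3360$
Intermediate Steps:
$v = -1$ ($v = 5 - 6 = -1$)
$a{\left(O,x \right)} = - 16 O$
$- 21 a{\left(5 \left(-3\right) + 5,v \right)} = - 21 \left(- 16 \left(5 \left(-3\right) + 5\right)\right) = - 21 \left(- 16 \left(-15 + 5\right)\right) = - 21 \left(\left(-16\right) \left(-10\right)\right) = \left(-21\right) 160 = -3360$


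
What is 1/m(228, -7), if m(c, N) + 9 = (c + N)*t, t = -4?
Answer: -1/893 ≈ -0.0011198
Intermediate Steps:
m(c, N) = -9 - 4*N - 4*c (m(c, N) = -9 + (c + N)*(-4) = -9 + (N + c)*(-4) = -9 + (-4*N - 4*c) = -9 - 4*N - 4*c)
1/m(228, -7) = 1/(-9 - 4*(-7) - 4*228) = 1/(-9 + 28 - 912) = 1/(-893) = -1/893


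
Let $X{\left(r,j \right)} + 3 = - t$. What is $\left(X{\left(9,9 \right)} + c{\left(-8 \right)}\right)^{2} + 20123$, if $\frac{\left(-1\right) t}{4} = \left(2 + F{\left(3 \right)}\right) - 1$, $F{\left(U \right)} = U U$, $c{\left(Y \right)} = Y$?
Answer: $20964$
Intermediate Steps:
$F{\left(U \right)} = U^{2}$
$t = -40$ ($t = - 4 \left(\left(2 + 3^{2}\right) - 1\right) = - 4 \left(\left(2 + 9\right) - 1\right) = - 4 \left(11 - 1\right) = \left(-4\right) 10 = -40$)
$X{\left(r,j \right)} = 37$ ($X{\left(r,j \right)} = -3 - -40 = -3 + 40 = 37$)
$\left(X{\left(9,9 \right)} + c{\left(-8 \right)}\right)^{2} + 20123 = \left(37 - 8\right)^{2} + 20123 = 29^{2} + 20123 = 841 + 20123 = 20964$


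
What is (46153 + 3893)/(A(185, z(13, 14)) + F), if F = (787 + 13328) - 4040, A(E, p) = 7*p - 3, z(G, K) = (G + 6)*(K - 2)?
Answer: 25023/5834 ≈ 4.2892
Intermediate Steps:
z(G, K) = (-2 + K)*(6 + G) (z(G, K) = (6 + G)*(-2 + K) = (-2 + K)*(6 + G))
A(E, p) = -3 + 7*p
F = 10075 (F = 14115 - 4040 = 10075)
(46153 + 3893)/(A(185, z(13, 14)) + F) = (46153 + 3893)/((-3 + 7*(-12 - 2*13 + 6*14 + 13*14)) + 10075) = 50046/((-3 + 7*(-12 - 26 + 84 + 182)) + 10075) = 50046/((-3 + 7*228) + 10075) = 50046/((-3 + 1596) + 10075) = 50046/(1593 + 10075) = 50046/11668 = 50046*(1/11668) = 25023/5834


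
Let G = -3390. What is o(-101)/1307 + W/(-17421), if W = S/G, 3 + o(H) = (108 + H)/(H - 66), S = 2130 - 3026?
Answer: -15098310772/6445176902055 ≈ -0.0023426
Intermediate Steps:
S = -896
o(H) = -3 + (108 + H)/(-66 + H) (o(H) = -3 + (108 + H)/(H - 66) = -3 + (108 + H)/(-66 + H))
W = 448/1695 (W = -896/(-3390) = -896*(-1/3390) = 448/1695 ≈ 0.26431)
o(-101)/1307 + W/(-17421) = (2*(153 - 1*(-101))/(-66 - 101))/1307 + (448/1695)/(-17421) = (2*(153 + 101)/(-167))*(1/1307) + (448/1695)*(-1/17421) = (2*(-1/167)*254)*(1/1307) - 448/29528595 = -508/167*1/1307 - 448/29528595 = -508/218269 - 448/29528595 = -15098310772/6445176902055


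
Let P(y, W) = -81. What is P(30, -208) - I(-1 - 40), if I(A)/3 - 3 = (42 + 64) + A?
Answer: -285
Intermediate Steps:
I(A) = 327 + 3*A (I(A) = 9 + 3*((42 + 64) + A) = 9 + 3*(106 + A) = 9 + (318 + 3*A) = 327 + 3*A)
P(30, -208) - I(-1 - 40) = -81 - (327 + 3*(-1 - 40)) = -81 - (327 + 3*(-41)) = -81 - (327 - 123) = -81 - 1*204 = -81 - 204 = -285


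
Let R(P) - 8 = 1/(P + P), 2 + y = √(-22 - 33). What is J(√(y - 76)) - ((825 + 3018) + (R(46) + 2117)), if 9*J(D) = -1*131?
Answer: -4953565/828 ≈ -5982.6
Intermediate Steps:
y = -2 + I*√55 (y = -2 + √(-22 - 33) = -2 + √(-55) = -2 + I*√55 ≈ -2.0 + 7.4162*I)
R(P) = 8 + 1/(2*P) (R(P) = 8 + 1/(P + P) = 8 + 1/(2*P))
J(D) = -131/9 (J(D) = (-1*131)/9 = (⅑)*(-131) = -131/9)
J(√(y - 76)) - ((825 + 3018) + (R(46) + 2117)) = -131/9 - ((825 + 3018) + ((8 + (½)/46) + 2117)) = -131/9 - (3843 + ((8 + (½)*(1/46)) + 2117)) = -131/9 - (3843 + ((8 + 1/92) + 2117)) = -131/9 - (3843 + (737/92 + 2117)) = -131/9 - (3843 + 195501/92) = -131/9 - 1*549057/92 = -131/9 - 549057/92 = -4953565/828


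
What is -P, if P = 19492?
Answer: -19492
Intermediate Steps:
-P = -1*19492 = -19492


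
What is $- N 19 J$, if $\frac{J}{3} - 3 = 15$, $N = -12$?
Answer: $12312$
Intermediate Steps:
$J = 54$ ($J = 9 + 3 \cdot 15 = 9 + 45 = 54$)
$- N 19 J = \left(-1\right) \left(-12\right) 19 \cdot 54 = 12 \cdot 19 \cdot 54 = 228 \cdot 54 = 12312$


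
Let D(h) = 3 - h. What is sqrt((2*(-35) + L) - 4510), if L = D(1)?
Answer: I*sqrt(4578) ≈ 67.661*I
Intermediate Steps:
L = 2 (L = 3 - 1*1 = 3 - 1 = 2)
sqrt((2*(-35) + L) - 4510) = sqrt((2*(-35) + 2) - 4510) = sqrt((-70 + 2) - 4510) = sqrt(-68 - 4510) = sqrt(-4578) = I*sqrt(4578)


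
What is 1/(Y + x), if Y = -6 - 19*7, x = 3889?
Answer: 1/3750 ≈ 0.00026667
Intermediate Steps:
Y = -139 (Y = -6 - 133 = -139)
1/(Y + x) = 1/(-139 + 3889) = 1/3750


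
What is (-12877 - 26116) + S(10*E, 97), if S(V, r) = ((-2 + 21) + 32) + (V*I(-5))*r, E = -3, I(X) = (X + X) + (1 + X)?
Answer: 1798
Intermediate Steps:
I(X) = 1 + 3*X (I(X) = 2*X + (1 + X) = 1 + 3*X)
S(V, r) = 51 - 14*V*r (S(V, r) = ((-2 + 21) + 32) + (V*(1 + 3*(-5)))*r = (19 + 32) + (V*(1 - 15))*r = 51 + (V*(-14))*r = 51 + (-14*V)*r = 51 - 14*V*r)
(-12877 - 26116) + S(10*E, 97) = (-12877 - 26116) + (51 - 14*10*(-3)*97) = -38993 + (51 - 14*(-30)*97) = -38993 + (51 + 40740) = -38993 + 40791 = 1798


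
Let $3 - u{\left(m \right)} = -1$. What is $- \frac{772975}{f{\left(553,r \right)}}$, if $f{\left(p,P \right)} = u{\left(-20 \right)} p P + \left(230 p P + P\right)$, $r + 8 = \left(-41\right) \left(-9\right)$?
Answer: $- \frac{772975}{46714483} \approx -0.016547$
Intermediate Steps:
$u{\left(m \right)} = 4$ ($u{\left(m \right)} = 3 - -1 = 3 + 1 = 4$)
$r = 361$ ($r = -8 - -369 = -8 + 369 = 361$)
$f{\left(p,P \right)} = P + 234 P p$ ($f{\left(p,P \right)} = 4 p P + \left(230 p P + P\right) = 4 P p + \left(230 P p + P\right) = 4 P p + \left(P + 230 P p\right) = P + 234 P p$)
$- \frac{772975}{f{\left(553,r \right)}} = - \frac{772975}{361 \left(1 + 234 \cdot 553\right)} = - \frac{772975}{361 \left(1 + 129402\right)} = - \frac{772975}{361 \cdot 129403} = - \frac{772975}{46714483}$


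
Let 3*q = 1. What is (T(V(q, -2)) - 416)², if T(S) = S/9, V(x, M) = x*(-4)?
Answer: 126247696/729 ≈ 1.7318e+5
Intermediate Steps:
q = ⅓ (q = (⅓)*1 = ⅓ ≈ 0.33333)
V(x, M) = -4*x
T(S) = S/9 (T(S) = S*(⅑) = S/9)
(T(V(q, -2)) - 416)² = ((-4*⅓)/9 - 416)² = ((⅑)*(-4/3) - 416)² = (-4/27 - 416)² = (-11236/27)² = 126247696/729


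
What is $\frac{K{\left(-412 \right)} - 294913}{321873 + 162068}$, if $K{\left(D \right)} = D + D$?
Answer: $- \frac{295737}{483941} \approx -0.6111$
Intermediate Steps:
$K{\left(D \right)} = 2 D$
$\frac{K{\left(-412 \right)} - 294913}{321873 + 162068} = \frac{2 \left(-412\right) - 294913}{321873 + 162068} = \frac{-824 - 294913}{483941} = \left(-295737\right) \frac{1}{483941} = - \frac{295737}{483941}$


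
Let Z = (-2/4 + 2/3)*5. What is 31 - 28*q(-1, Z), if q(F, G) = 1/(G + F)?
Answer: 199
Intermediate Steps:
Z = 5/6 (Z = (-2*1/4 + 2*(1/3))*5 = (-1/2 + 2/3)*5 = (1/6)*5 = 5/6 ≈ 0.83333)
q(F, G) = 1/(F + G)
31 - 28*q(-1, Z) = 31 - 28/(-1 + 5/6) = 31 - 28/(-1/6) = 31 - 28*(-6) = 31 + 168 = 199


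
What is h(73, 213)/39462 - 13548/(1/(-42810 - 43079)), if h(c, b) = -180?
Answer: 7653156179214/6577 ≈ 1.1636e+9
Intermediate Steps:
h(73, 213)/39462 - 13548/(1/(-42810 - 43079)) = -180/39462 - 13548/(1/(-42810 - 43079)) = -180*1/39462 - 13548/(1/(-85889)) = -30/6577 - 13548/(-1/85889) = -30/6577 - 13548*(-85889) = -30/6577 + 1163624172 = 7653156179214/6577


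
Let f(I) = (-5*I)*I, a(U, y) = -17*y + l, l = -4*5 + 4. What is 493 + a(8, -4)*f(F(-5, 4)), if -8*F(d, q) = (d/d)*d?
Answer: 6263/16 ≈ 391.44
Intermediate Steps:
F(d, q) = -d/8 (F(d, q) = -d/d*d/8 = -d/8)
l = -16 (l = -20 + 4 = -16)
a(U, y) = -16 - 17*y (a(U, y) = -17*y - 16 = -16 - 17*y)
f(I) = -5*I²
493 + a(8, -4)*f(F(-5, 4)) = 493 + (-16 - 17*(-4))*(-5*(-⅛*(-5))²) = 493 + (-16 + 68)*(-5*(5/8)²) = 493 + 52*(-5*25/64) = 493 + 52*(-125/64) = 493 - 1625/16 = 6263/16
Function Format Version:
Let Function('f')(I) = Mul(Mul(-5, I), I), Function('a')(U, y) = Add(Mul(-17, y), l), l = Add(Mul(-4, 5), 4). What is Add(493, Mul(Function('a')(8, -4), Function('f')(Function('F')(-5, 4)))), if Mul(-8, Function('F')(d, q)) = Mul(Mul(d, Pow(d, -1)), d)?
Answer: Rational(6263, 16) ≈ 391.44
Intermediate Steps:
Function('F')(d, q) = Mul(Rational(-1, 8), d) (Function('F')(d, q) = Mul(Rational(-1, 8), Mul(Mul(d, Pow(d, -1)), d)) = Mul(Rational(-1, 8), Mul(1, d)) = Mul(Rational(-1, 8), d))
l = -16 (l = Add(-20, 4) = -16)
Function('a')(U, y) = Add(-16, Mul(-17, y)) (Function('a')(U, y) = Add(Mul(-17, y), -16) = Add(-16, Mul(-17, y)))
Function('f')(I) = Mul(-5, Pow(I, 2))
Add(493, Mul(Function('a')(8, -4), Function('f')(Function('F')(-5, 4)))) = Add(493, Mul(Add(-16, Mul(-17, -4)), Mul(-5, Pow(Mul(Rational(-1, 8), -5), 2)))) = Add(493, Mul(Add(-16, 68), Mul(-5, Pow(Rational(5, 8), 2)))) = Add(493, Mul(52, Mul(-5, Rational(25, 64)))) = Add(493, Mul(52, Rational(-125, 64))) = Add(493, Rational(-1625, 16)) = Rational(6263, 16)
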